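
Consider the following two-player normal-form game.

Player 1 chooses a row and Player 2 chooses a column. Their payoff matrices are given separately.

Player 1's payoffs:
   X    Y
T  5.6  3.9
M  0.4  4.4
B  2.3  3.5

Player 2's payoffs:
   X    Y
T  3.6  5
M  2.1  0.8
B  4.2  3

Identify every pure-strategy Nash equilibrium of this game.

none

Check each profile: it is a Nash equilibrium iff no player can strictly gain by switching unilaterally.
(T, X): Player 2 can switch to Y (3.6 → 5). Not NE.
(T, Y): Player 1 can switch to M (3.9 → 4.4). Not NE.
(M, X): Player 1 can switch to T (0.4 → 5.6). Not NE.
(M, Y): Player 2 can switch to X (0.8 → 2.1). Not NE.
(B, X): Player 1 can switch to T (2.3 → 5.6). Not NE.
(B, Y): Player 1 can switch to T (3.5 → 3.9). Not NE.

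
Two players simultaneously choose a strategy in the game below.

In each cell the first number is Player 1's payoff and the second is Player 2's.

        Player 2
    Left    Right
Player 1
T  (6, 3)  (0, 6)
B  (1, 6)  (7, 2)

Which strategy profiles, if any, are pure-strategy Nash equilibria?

Player 1 against Left: payoffs 6, 1 → best response T.
Player 1 against Right: payoffs 0, 7 → best response B.
Player 2 against T: payoffs 3, 6 → best response Right.
Player 2 against B: payoffs 6, 2 → best response Left.
No profile is a mutual best response for all players.

This game has no pure Nash equilibrium.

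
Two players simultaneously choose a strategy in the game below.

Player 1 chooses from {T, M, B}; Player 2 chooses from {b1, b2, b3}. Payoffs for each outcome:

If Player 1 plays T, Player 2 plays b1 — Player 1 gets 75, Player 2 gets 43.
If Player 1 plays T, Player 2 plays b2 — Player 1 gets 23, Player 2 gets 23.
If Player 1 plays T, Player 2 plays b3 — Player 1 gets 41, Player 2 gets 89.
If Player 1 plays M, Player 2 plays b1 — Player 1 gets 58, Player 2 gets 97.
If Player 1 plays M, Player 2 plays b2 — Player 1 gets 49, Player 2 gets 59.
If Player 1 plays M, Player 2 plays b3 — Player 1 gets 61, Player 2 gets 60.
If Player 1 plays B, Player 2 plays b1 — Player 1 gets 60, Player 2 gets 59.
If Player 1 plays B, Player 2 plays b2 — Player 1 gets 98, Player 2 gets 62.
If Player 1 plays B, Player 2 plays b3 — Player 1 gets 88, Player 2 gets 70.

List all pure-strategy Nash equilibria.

Player 1 against b1: payoffs 75, 58, 60 → best response T.
Player 1 against b2: payoffs 23, 49, 98 → best response B.
Player 1 against b3: payoffs 41, 61, 88 → best response B.
Player 2 against T: payoffs 43, 23, 89 → best response b3.
Player 2 against M: payoffs 97, 59, 60 → best response b1.
Player 2 against B: payoffs 59, 62, 70 → best response b3.
Mutual best responses: (B, b3).

Pure NE: (B, b3)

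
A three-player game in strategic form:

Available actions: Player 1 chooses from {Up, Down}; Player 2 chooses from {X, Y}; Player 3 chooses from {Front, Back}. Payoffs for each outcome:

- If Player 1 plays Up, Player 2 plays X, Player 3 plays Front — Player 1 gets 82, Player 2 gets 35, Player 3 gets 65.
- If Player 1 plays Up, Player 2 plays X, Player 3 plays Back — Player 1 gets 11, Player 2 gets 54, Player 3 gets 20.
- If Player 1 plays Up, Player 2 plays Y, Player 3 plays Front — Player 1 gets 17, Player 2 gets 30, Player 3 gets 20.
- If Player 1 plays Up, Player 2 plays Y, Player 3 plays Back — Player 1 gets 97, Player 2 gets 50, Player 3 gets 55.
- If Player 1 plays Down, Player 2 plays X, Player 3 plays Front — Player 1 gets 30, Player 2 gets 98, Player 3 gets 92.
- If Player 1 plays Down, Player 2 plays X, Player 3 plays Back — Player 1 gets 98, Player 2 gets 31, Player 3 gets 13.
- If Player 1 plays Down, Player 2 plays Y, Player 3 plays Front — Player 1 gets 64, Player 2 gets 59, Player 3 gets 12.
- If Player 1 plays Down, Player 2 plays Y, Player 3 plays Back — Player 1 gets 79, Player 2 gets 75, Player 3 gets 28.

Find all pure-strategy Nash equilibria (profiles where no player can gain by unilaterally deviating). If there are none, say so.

Player 1 against (X, Front): payoffs 82, 30 → best response Up.
Player 1 against (X, Back): payoffs 11, 98 → best response Down.
Player 1 against (Y, Front): payoffs 17, 64 → best response Down.
Player 1 against (Y, Back): payoffs 97, 79 → best response Up.
Player 2 against (Up, Front): payoffs 35, 30 → best response X.
Player 2 against (Up, Back): payoffs 54, 50 → best response X.
Player 2 against (Down, Front): payoffs 98, 59 → best response X.
Player 2 against (Down, Back): payoffs 31, 75 → best response Y.
Player 3 against (Up, X): payoffs 65, 20 → best response Front.
Player 3 against (Up, Y): payoffs 20, 55 → best response Back.
Player 3 against (Down, X): payoffs 92, 13 → best response Front.
Player 3 against (Down, Y): payoffs 12, 28 → best response Back.
Mutual best responses: (Up, X, Front).

The unique pure-strategy Nash equilibrium is (Up, X, Front).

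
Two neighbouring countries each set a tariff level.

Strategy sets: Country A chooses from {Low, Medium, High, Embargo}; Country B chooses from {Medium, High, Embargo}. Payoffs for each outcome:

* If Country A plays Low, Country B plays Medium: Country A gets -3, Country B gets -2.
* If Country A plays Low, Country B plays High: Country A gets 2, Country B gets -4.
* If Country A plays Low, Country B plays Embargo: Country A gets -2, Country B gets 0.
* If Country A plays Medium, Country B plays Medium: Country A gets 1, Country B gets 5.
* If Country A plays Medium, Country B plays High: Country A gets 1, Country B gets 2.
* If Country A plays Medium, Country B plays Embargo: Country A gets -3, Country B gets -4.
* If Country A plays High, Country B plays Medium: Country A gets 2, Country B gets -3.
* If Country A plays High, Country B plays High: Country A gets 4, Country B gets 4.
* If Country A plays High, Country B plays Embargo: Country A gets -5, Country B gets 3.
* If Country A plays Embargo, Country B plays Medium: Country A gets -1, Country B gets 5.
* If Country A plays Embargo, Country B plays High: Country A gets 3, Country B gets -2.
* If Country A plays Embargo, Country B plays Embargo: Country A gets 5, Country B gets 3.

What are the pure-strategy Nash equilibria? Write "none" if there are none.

Country A against Medium: payoffs -3, 1, 2, -1 → best response High.
Country A against High: payoffs 2, 1, 4, 3 → best response High.
Country A against Embargo: payoffs -2, -3, -5, 5 → best response Embargo.
Country B against Low: payoffs -2, -4, 0 → best response Embargo.
Country B against Medium: payoffs 5, 2, -4 → best response Medium.
Country B against High: payoffs -3, 4, 3 → best response High.
Country B against Embargo: payoffs 5, -2, 3 → best response Medium.
Mutual best responses: (High, High).

(High, High)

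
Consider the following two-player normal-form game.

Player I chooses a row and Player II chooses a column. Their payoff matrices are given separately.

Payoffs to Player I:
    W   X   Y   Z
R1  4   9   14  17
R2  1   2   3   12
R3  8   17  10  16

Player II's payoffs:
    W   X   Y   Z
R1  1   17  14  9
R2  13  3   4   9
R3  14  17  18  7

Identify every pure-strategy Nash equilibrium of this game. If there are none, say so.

none

For each player, find the best response to each opponent profile; mutual best responses are the pure NE.
Player I against W: payoffs 4, 1, 8 → best response R3.
Player I against X: payoffs 9, 2, 17 → best response R3.
Player I against Y: payoffs 14, 3, 10 → best response R1.
Player I against Z: payoffs 17, 12, 16 → best response R1.
Player II against R1: payoffs 1, 17, 14, 9 → best response X.
Player II against R2: payoffs 13, 3, 4, 9 → best response W.
Player II against R3: payoffs 14, 17, 18, 7 → best response Y.
No profile is a mutual best response for all players.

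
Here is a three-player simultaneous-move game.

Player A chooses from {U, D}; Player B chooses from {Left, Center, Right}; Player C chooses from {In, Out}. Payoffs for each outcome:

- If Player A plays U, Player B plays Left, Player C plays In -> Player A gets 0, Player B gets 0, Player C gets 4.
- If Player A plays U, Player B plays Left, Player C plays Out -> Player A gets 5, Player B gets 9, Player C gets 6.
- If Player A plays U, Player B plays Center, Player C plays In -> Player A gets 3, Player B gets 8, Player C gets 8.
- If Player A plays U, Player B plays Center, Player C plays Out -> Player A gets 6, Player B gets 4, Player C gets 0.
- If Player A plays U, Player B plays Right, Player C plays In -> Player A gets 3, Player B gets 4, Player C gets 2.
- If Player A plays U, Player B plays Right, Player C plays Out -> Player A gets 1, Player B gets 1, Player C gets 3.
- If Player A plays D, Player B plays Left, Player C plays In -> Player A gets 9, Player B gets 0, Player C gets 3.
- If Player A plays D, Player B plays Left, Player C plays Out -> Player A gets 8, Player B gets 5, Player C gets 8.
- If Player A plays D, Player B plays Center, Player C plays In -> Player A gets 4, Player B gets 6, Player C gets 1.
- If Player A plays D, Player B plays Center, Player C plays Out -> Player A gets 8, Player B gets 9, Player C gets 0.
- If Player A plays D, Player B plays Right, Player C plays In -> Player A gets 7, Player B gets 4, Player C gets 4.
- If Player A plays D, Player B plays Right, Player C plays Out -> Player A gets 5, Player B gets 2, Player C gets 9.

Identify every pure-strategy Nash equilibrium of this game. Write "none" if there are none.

Check each profile: it is a Nash equilibrium iff no player can strictly gain by switching unilaterally.
(U, Left, In): Player A can switch to D (0 → 9). Not NE.
(U, Left, Out): Player A can switch to D (5 → 8). Not NE.
(U, Center, In): Player A can switch to D (3 → 4). Not NE.
(U, Center, Out): Player A can switch to D (6 → 8). Not NE.
(U, Right, In): Player A can switch to D (3 → 7). Not NE.
(U, Right, Out): Player A can switch to D (1 → 5). Not NE.
(D, Left, In): Player B can switch to Center (0 → 6). Not NE.
(D, Left, Out): Player B can switch to Center (5 → 9). Not NE.
(D, Center, In): Player A gets 4, best alternative 3; Player B gets 6, best alternative 4; Player C gets 1, best alternative 0. No profitable deviation — NE.
(D, Center, Out): Player C can switch to In (0 → 1). Not NE.
(D, Right, In): Player B can switch to Center (4 → 6). Not NE.
(The remaining 1 profile has a profitable deviation by the same check.)

Pure NE: (D, Center, In)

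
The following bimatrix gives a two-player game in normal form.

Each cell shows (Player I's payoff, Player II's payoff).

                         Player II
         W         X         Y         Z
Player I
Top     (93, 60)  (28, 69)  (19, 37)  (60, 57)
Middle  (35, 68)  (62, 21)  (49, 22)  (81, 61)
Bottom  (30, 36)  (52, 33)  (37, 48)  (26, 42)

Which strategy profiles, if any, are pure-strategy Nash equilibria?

This game has no pure Nash equilibrium.

(Top, W): Player II can switch to X (60 → 69). Not NE.
(Top, X): Player I can switch to Middle (28 → 62). Not NE.
(Top, Y): Player I can switch to Middle (19 → 49). Not NE.
(Top, Z): Player I can switch to Middle (60 → 81). Not NE.
(Middle, W): Player I can switch to Top (35 → 93). Not NE.
(Middle, X): Player II can switch to W (21 → 68). Not NE.
(Middle, Y): Player II can switch to W (22 → 68). Not NE.
(Middle, Z): Player II can switch to W (61 → 68). Not NE.
(Bottom, W): Player I can switch to Top (30 → 93). Not NE.
(Bottom, X): Player I can switch to Middle (52 → 62). Not NE.
(The remaining 2 profiles each have a profitable deviation by the same check.)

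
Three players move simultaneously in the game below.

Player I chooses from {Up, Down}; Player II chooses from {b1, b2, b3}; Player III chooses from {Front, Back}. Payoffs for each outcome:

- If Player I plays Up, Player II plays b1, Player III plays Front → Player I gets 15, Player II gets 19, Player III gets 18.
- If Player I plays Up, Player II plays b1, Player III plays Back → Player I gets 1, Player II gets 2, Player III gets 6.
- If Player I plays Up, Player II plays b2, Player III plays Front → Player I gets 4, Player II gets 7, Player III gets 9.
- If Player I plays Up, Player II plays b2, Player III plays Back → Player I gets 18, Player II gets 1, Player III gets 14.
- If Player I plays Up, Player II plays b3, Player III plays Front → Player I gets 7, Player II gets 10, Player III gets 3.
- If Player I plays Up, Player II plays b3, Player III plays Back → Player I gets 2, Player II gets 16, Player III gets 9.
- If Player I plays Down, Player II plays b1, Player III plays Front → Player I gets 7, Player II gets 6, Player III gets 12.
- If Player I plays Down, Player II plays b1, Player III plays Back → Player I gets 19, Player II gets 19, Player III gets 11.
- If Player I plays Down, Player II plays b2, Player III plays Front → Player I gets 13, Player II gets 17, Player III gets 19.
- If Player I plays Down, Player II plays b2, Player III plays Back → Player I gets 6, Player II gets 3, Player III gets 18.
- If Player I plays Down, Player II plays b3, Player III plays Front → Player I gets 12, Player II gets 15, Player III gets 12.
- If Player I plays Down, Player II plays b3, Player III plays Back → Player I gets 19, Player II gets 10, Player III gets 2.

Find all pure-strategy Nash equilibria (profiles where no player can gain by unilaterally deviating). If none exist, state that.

The pure Nash equilibria are (Up, b1, Front) and (Down, b2, Front).

Player I against (b1, Front): payoffs 15, 7 → best response Up.
Player I against (b1, Back): payoffs 1, 19 → best response Down.
Player I against (b2, Front): payoffs 4, 13 → best response Down.
Player I against (b2, Back): payoffs 18, 6 → best response Up.
Player I against (b3, Front): payoffs 7, 12 → best response Down.
Player I against (b3, Back): payoffs 2, 19 → best response Down.
Player II against (Up, Front): payoffs 19, 7, 10 → best response b1.
Player II against (Up, Back): payoffs 2, 1, 16 → best response b3.
Player II against (Down, Front): payoffs 6, 17, 15 → best response b2.
Player II against (Down, Back): payoffs 19, 3, 10 → best response b1.
Player III against (Up, b1): payoffs 18, 6 → best response Front.
Player III against (Up, b2): payoffs 9, 14 → best response Back.
Player III against (Up, b3): payoffs 3, 9 → best response Back.
Player III against (Down, b1): payoffs 12, 11 → best response Front.
Player III against (Down, b2): payoffs 19, 18 → best response Front.
Player III against (Down, b3): payoffs 12, 2 → best response Front.
Mutual best responses: (Up, b1, Front); (Down, b2, Front).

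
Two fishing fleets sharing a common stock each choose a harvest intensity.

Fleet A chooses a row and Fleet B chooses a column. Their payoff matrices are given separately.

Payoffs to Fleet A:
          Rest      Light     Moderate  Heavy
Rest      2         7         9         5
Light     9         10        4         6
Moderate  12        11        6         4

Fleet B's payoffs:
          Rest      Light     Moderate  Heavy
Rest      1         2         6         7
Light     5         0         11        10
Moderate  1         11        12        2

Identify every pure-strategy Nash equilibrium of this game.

No pure-strategy Nash equilibrium.

Fleet A against Rest: payoffs 2, 9, 12 → best response Moderate.
Fleet A against Light: payoffs 7, 10, 11 → best response Moderate.
Fleet A against Moderate: payoffs 9, 4, 6 → best response Rest.
Fleet A against Heavy: payoffs 5, 6, 4 → best response Light.
Fleet B against Rest: payoffs 1, 2, 6, 7 → best response Heavy.
Fleet B against Light: payoffs 5, 0, 11, 10 → best response Moderate.
Fleet B against Moderate: payoffs 1, 11, 12, 2 → best response Moderate.
No profile is a mutual best response for all players.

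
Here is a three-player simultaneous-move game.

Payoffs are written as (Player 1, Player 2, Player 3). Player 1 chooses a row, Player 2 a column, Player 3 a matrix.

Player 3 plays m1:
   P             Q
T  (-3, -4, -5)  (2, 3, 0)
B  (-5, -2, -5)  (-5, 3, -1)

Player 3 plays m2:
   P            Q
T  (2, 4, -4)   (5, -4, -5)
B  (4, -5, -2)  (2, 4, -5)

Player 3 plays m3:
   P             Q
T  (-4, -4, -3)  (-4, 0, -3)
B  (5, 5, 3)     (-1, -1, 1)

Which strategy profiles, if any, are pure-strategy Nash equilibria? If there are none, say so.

Pure-strategy Nash equilibria: (T, Q, m1) and (B, P, m3)

(T, P, m1): Player 2 can switch to Q (-4 → 3). Not NE.
(T, P, m2): Player 1 can switch to B (2 → 4). Not NE.
(T, P, m3): Player 1 can switch to B (-4 → 5). Not NE.
(T, Q, m1): Player 1 gets 2, best alternative -5; Player 2 gets 3, best alternative -4; Player 3 gets 0, best alternative -3. No profitable deviation — NE.
(T, Q, m2): Player 2 can switch to P (-4 → 4). Not NE.
(T, Q, m3): Player 1 can switch to B (-4 → -1). Not NE.
(B, P, m1): Player 1 can switch to T (-5 → -3). Not NE.
(B, P, m2): Player 2 can switch to Q (-5 → 4). Not NE.
(B, P, m3): Player 1 gets 5, best alternative -4; Player 2 gets 5, best alternative -1; Player 3 gets 3, best alternative -2. No profitable deviation — NE.
(B, Q, m1): Player 1 can switch to T (-5 → 2). Not NE.
(B, Q, m2): Player 1 can switch to T (2 → 5). Not NE.
(B, Q, m3): Player 2 can switch to P (-1 → 5). Not NE.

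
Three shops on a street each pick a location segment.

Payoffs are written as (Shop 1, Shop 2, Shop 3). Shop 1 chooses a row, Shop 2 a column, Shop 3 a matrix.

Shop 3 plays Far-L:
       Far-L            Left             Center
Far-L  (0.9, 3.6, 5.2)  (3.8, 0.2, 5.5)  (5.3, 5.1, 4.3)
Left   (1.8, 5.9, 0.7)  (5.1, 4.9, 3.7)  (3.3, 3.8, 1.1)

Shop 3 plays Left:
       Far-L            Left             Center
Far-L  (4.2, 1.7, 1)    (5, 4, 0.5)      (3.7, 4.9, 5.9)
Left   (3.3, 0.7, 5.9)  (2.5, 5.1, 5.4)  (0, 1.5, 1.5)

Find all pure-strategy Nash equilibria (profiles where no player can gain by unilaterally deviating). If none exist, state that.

(Far-L, Center, Left)

Check each profile: it is a Nash equilibrium iff no player can strictly gain by switching unilaterally.
(Far-L, Far-L, Far-L): Shop 1 can switch to Left (0.9 → 1.8). Not NE.
(Far-L, Far-L, Left): Shop 2 can switch to Left (1.7 → 4). Not NE.
(Far-L, Left, Far-L): Shop 1 can switch to Left (3.8 → 5.1). Not NE.
(Far-L, Left, Left): Shop 2 can switch to Center (4 → 4.9). Not NE.
(Far-L, Center, Far-L): Shop 3 can switch to Left (4.3 → 5.9). Not NE.
(Far-L, Center, Left): Shop 1 gets 3.7, best alternative 0; Shop 2 gets 4.9, best alternative 4; Shop 3 gets 5.9, best alternative 4.3. No profitable deviation — NE.
(Left, Far-L, Far-L): Shop 3 can switch to Left (0.7 → 5.9). Not NE.
(Left, Far-L, Left): Shop 1 can switch to Far-L (3.3 → 4.2). Not NE.
(Left, Left, Far-L): Shop 2 can switch to Far-L (4.9 → 5.9). Not NE.
(Left, Left, Left): Shop 1 can switch to Far-L (2.5 → 5). Not NE.
(Left, Center, Far-L): Shop 1 can switch to Far-L (3.3 → 5.3). Not NE.
(Left, Center, Left): Shop 1 can switch to Far-L (0 → 3.7). Not NE.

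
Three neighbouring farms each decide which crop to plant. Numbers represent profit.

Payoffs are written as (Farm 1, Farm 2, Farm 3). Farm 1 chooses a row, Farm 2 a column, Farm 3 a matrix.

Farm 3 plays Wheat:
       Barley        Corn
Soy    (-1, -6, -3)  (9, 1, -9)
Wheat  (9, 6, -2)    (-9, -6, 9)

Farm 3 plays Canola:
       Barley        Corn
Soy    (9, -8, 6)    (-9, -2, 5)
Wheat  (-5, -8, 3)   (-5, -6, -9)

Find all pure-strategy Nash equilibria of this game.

Farm 1 against (Barley, Wheat): payoffs -1, 9 → best response Wheat.
Farm 1 against (Barley, Canola): payoffs 9, -5 → best response Soy.
Farm 1 against (Corn, Wheat): payoffs 9, -9 → best response Soy.
Farm 1 against (Corn, Canola): payoffs -9, -5 → best response Wheat.
Farm 2 against (Soy, Wheat): payoffs -6, 1 → best response Corn.
Farm 2 against (Soy, Canola): payoffs -8, -2 → best response Corn.
Farm 2 against (Wheat, Wheat): payoffs 6, -6 → best response Barley.
Farm 2 against (Wheat, Canola): payoffs -8, -6 → best response Corn.
Farm 3 against (Soy, Barley): payoffs -3, 6 → best response Canola.
Farm 3 against (Soy, Corn): payoffs -9, 5 → best response Canola.
Farm 3 against (Wheat, Barley): payoffs -2, 3 → best response Canola.
Farm 3 against (Wheat, Corn): payoffs 9, -9 → best response Wheat.
No profile is a mutual best response for all players.

No pure-strategy Nash equilibrium.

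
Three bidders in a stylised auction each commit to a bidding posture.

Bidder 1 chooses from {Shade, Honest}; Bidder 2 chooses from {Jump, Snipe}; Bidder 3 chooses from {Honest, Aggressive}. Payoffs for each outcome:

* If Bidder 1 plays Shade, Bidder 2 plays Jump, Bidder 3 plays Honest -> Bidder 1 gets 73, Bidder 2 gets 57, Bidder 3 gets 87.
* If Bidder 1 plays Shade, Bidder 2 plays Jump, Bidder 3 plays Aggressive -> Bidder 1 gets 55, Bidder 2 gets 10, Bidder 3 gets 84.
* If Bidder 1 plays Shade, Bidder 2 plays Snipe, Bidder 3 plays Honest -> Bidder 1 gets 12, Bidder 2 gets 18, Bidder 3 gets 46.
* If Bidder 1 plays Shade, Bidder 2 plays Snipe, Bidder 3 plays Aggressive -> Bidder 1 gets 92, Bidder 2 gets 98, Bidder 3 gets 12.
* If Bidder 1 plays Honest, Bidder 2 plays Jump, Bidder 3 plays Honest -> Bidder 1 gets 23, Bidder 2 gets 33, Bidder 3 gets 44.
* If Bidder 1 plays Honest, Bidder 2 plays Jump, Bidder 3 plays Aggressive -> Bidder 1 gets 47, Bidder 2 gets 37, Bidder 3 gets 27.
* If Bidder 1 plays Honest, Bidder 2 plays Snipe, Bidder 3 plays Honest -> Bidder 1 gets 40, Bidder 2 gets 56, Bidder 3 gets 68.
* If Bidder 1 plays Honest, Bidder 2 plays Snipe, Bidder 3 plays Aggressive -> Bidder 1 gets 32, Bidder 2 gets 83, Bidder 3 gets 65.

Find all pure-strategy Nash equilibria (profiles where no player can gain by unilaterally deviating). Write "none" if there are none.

For each player, find the best response to each opponent profile; mutual best responses are the pure NE.
Bidder 1 against (Jump, Honest): payoffs 73, 23 → best response Shade.
Bidder 1 against (Jump, Aggressive): payoffs 55, 47 → best response Shade.
Bidder 1 against (Snipe, Honest): payoffs 12, 40 → best response Honest.
Bidder 1 against (Snipe, Aggressive): payoffs 92, 32 → best response Shade.
Bidder 2 against (Shade, Honest): payoffs 57, 18 → best response Jump.
Bidder 2 against (Shade, Aggressive): payoffs 10, 98 → best response Snipe.
Bidder 2 against (Honest, Honest): payoffs 33, 56 → best response Snipe.
Bidder 2 against (Honest, Aggressive): payoffs 37, 83 → best response Snipe.
Bidder 3 against (Shade, Jump): payoffs 87, 84 → best response Honest.
Bidder 3 against (Shade, Snipe): payoffs 46, 12 → best response Honest.
Bidder 3 against (Honest, Jump): payoffs 44, 27 → best response Honest.
Bidder 3 against (Honest, Snipe): payoffs 68, 65 → best response Honest.
Mutual best responses: (Shade, Jump, Honest); (Honest, Snipe, Honest).

The pure Nash equilibria are (Shade, Jump, Honest), (Honest, Snipe, Honest).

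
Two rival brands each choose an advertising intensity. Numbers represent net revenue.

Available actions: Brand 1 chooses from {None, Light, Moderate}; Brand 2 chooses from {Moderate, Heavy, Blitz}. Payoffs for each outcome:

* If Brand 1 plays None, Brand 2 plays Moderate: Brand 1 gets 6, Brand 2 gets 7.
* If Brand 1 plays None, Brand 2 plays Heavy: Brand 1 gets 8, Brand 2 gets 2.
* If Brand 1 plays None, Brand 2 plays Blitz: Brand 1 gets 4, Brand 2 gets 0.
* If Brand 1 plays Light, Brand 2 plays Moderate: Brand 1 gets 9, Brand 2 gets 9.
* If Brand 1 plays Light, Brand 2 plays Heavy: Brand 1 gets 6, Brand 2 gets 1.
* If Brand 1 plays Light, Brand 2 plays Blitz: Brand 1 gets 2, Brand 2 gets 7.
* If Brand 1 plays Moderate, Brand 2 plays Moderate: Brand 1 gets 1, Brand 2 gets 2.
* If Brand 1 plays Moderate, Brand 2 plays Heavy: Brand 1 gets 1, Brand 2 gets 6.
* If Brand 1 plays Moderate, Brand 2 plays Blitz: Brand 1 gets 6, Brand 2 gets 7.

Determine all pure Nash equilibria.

(None, Moderate): Brand 1 can switch to Light (6 → 9). Not NE.
(None, Heavy): Brand 2 can switch to Moderate (2 → 7). Not NE.
(None, Blitz): Brand 1 can switch to Moderate (4 → 6). Not NE.
(Light, Moderate): Brand 1 gets 9, best alternative 6; Brand 2 gets 9, best alternative 7. No profitable deviation — NE.
(Light, Heavy): Brand 1 can switch to None (6 → 8). Not NE.
(Light, Blitz): Brand 1 can switch to None (2 → 4). Not NE.
(Moderate, Moderate): Brand 1 can switch to None (1 → 6). Not NE.
(Moderate, Heavy): Brand 1 can switch to None (1 → 8). Not NE.
(Moderate, Blitz): Brand 1 gets 6, best alternative 4; Brand 2 gets 7, best alternative 6. No profitable deviation — NE.

(Light, Moderate) and (Moderate, Blitz)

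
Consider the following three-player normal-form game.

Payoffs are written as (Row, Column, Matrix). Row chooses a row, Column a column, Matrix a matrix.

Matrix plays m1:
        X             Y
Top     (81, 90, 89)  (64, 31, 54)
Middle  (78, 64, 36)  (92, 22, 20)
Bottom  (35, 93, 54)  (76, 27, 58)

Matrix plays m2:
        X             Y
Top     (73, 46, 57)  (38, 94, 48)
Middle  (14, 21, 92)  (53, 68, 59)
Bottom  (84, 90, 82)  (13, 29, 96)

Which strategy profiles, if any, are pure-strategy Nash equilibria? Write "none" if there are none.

The pure Nash equilibria are (Top, X, m1), (Middle, Y, m2), (Bottom, X, m2).

For each player, find the best response to each opponent profile; mutual best responses are the pure NE.
Row against (X, m1): payoffs 81, 78, 35 → best response Top.
Row against (X, m2): payoffs 73, 14, 84 → best response Bottom.
Row against (Y, m1): payoffs 64, 92, 76 → best response Middle.
Row against (Y, m2): payoffs 38, 53, 13 → best response Middle.
Column against (Top, m1): payoffs 90, 31 → best response X.
Column against (Top, m2): payoffs 46, 94 → best response Y.
Column against (Middle, m1): payoffs 64, 22 → best response X.
Column against (Middle, m2): payoffs 21, 68 → best response Y.
Column against (Bottom, m1): payoffs 93, 27 → best response X.
Column against (Bottom, m2): payoffs 90, 29 → best response X.
Matrix against (Top, X): payoffs 89, 57 → best response m1.
Matrix against (Top, Y): payoffs 54, 48 → best response m1.
Matrix against (Middle, X): payoffs 36, 92 → best response m2.
Matrix against (Middle, Y): payoffs 20, 59 → best response m2.
Matrix against (Bottom, X): payoffs 54, 82 → best response m2.
Matrix against (Bottom, Y): payoffs 58, 96 → best response m2.
Mutual best responses: (Top, X, m1); (Middle, Y, m2); (Bottom, X, m2).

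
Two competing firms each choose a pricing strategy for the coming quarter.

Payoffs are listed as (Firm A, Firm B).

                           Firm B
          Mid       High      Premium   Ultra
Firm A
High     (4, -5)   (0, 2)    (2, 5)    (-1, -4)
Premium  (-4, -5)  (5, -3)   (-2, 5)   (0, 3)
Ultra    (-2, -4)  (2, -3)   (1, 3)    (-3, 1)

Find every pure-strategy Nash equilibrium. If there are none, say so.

(High, Premium)

(High, Mid): Firm B can switch to High (-5 → 2). Not NE.
(High, High): Firm A can switch to Premium (0 → 5). Not NE.
(High, Premium): Firm A gets 2, best alternative 1; Firm B gets 5, best alternative 2. No profitable deviation — NE.
(High, Ultra): Firm A can switch to Premium (-1 → 0). Not NE.
(Premium, Mid): Firm A can switch to High (-4 → 4). Not NE.
(Premium, High): Firm B can switch to Premium (-3 → 5). Not NE.
(Premium, Premium): Firm A can switch to High (-2 → 2). Not NE.
(The remaining 5 profiles each have a profitable deviation by the same check.)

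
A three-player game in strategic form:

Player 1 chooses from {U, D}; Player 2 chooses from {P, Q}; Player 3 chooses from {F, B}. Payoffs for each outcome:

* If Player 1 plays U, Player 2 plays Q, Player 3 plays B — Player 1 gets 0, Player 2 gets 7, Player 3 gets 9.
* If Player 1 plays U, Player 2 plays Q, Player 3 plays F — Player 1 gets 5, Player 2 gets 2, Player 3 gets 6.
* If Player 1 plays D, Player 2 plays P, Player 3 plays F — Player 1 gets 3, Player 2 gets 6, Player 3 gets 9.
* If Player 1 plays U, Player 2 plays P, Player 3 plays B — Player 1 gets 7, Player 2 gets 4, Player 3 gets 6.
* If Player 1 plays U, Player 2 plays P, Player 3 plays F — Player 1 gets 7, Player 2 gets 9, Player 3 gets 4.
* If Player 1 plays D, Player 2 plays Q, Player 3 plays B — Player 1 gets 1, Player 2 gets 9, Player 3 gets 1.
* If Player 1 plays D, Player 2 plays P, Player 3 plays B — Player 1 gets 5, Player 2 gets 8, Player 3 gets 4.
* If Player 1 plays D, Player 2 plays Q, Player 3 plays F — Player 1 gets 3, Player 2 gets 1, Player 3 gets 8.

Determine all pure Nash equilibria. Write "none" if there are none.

none

Player 1 against (P, F): payoffs 7, 3 → best response U.
Player 1 against (P, B): payoffs 7, 5 → best response U.
Player 1 against (Q, F): payoffs 5, 3 → best response U.
Player 1 against (Q, B): payoffs 0, 1 → best response D.
Player 2 against (U, F): payoffs 9, 2 → best response P.
Player 2 against (U, B): payoffs 4, 7 → best response Q.
Player 2 against (D, F): payoffs 6, 1 → best response P.
Player 2 against (D, B): payoffs 8, 9 → best response Q.
Player 3 against (U, P): payoffs 4, 6 → best response B.
Player 3 against (U, Q): payoffs 6, 9 → best response B.
Player 3 against (D, P): payoffs 9, 4 → best response F.
Player 3 against (D, Q): payoffs 8, 1 → best response F.
No profile is a mutual best response for all players.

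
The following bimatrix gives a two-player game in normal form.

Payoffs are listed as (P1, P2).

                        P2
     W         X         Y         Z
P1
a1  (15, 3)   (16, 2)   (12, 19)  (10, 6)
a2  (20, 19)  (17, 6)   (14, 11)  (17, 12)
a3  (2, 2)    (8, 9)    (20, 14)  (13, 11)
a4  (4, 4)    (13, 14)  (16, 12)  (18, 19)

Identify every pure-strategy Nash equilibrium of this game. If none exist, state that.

(a2, W); (a3, Y); (a4, Z)

For each player, find the best response to each opponent profile; mutual best responses are the pure NE.
P1 against W: payoffs 15, 20, 2, 4 → best response a2.
P1 against X: payoffs 16, 17, 8, 13 → best response a2.
P1 against Y: payoffs 12, 14, 20, 16 → best response a3.
P1 against Z: payoffs 10, 17, 13, 18 → best response a4.
P2 against a1: payoffs 3, 2, 19, 6 → best response Y.
P2 against a2: payoffs 19, 6, 11, 12 → best response W.
P2 against a3: payoffs 2, 9, 14, 11 → best response Y.
P2 against a4: payoffs 4, 14, 12, 19 → best response Z.
Mutual best responses: (a2, W); (a3, Y); (a4, Z).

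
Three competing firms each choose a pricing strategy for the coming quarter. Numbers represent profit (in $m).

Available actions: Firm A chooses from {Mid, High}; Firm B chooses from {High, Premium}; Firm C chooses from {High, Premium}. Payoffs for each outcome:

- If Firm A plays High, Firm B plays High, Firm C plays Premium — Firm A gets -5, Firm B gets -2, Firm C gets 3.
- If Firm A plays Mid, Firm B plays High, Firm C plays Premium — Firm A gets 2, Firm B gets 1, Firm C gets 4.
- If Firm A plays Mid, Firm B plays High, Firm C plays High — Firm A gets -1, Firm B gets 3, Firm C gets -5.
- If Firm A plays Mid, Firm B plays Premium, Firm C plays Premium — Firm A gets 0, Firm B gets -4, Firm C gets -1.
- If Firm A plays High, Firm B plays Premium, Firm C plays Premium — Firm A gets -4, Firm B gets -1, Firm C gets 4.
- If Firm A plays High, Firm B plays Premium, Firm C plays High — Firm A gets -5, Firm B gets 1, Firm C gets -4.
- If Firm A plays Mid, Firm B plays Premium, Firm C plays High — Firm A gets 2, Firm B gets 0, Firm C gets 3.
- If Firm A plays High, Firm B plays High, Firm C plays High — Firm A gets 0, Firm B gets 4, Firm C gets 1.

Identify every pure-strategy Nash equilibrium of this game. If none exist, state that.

Check each profile: it is a Nash equilibrium iff no player can strictly gain by switching unilaterally.
(Mid, High, High): Firm A can switch to High (-1 → 0). Not NE.
(Mid, High, Premium): Firm A gets 2, best alternative -5; Firm B gets 1, best alternative -4; Firm C gets 4, best alternative -5. No profitable deviation — NE.
(Mid, Premium, High): Firm B can switch to High (0 → 3). Not NE.
(Mid, Premium, Premium): Firm B can switch to High (-4 → 1). Not NE.
(High, High, High): Firm C can switch to Premium (1 → 3). Not NE.
(High, High, Premium): Firm A can switch to Mid (-5 → 2). Not NE.
(High, Premium, High): Firm A can switch to Mid (-5 → 2). Not NE.
(High, Premium, Premium): Firm A can switch to Mid (-4 → 0). Not NE.

(Mid, High, Premium)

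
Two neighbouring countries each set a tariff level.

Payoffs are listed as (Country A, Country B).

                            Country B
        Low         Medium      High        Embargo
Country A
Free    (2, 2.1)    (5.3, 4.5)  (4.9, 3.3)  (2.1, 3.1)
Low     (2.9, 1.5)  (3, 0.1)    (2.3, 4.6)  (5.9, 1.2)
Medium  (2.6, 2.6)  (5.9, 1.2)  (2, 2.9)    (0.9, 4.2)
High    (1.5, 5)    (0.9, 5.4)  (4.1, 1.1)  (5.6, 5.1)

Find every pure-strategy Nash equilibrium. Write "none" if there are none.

(Free, Low): Country A can switch to Low (2 → 2.9). Not NE.
(Free, Medium): Country A can switch to Medium (5.3 → 5.9). Not NE.
(Free, High): Country B can switch to Medium (3.3 → 4.5). Not NE.
(Free, Embargo): Country A can switch to Low (2.1 → 5.9). Not NE.
(Low, Low): Country B can switch to High (1.5 → 4.6). Not NE.
(Low, Medium): Country A can switch to Free (3 → 5.3). Not NE.
(The remaining 10 profiles each have a profitable deviation by the same check.)

No pure-strategy Nash equilibrium.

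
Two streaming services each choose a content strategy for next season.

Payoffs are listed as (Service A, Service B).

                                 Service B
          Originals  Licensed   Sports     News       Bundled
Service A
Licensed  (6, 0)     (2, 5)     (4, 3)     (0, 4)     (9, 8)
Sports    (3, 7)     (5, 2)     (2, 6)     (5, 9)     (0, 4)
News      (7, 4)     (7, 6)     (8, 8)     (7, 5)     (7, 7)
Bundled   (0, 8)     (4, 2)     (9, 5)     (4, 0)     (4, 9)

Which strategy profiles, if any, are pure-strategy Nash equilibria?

The unique pure-strategy Nash equilibrium is (Licensed, Bundled).

Service A against Originals: payoffs 6, 3, 7, 0 → best response News.
Service A against Licensed: payoffs 2, 5, 7, 4 → best response News.
Service A against Sports: payoffs 4, 2, 8, 9 → best response Bundled.
Service A against News: payoffs 0, 5, 7, 4 → best response News.
Service A against Bundled: payoffs 9, 0, 7, 4 → best response Licensed.
Service B against Licensed: payoffs 0, 5, 3, 4, 8 → best response Bundled.
Service B against Sports: payoffs 7, 2, 6, 9, 4 → best response News.
Service B against News: payoffs 4, 6, 8, 5, 7 → best response Sports.
Service B against Bundled: payoffs 8, 2, 5, 0, 9 → best response Bundled.
Mutual best responses: (Licensed, Bundled).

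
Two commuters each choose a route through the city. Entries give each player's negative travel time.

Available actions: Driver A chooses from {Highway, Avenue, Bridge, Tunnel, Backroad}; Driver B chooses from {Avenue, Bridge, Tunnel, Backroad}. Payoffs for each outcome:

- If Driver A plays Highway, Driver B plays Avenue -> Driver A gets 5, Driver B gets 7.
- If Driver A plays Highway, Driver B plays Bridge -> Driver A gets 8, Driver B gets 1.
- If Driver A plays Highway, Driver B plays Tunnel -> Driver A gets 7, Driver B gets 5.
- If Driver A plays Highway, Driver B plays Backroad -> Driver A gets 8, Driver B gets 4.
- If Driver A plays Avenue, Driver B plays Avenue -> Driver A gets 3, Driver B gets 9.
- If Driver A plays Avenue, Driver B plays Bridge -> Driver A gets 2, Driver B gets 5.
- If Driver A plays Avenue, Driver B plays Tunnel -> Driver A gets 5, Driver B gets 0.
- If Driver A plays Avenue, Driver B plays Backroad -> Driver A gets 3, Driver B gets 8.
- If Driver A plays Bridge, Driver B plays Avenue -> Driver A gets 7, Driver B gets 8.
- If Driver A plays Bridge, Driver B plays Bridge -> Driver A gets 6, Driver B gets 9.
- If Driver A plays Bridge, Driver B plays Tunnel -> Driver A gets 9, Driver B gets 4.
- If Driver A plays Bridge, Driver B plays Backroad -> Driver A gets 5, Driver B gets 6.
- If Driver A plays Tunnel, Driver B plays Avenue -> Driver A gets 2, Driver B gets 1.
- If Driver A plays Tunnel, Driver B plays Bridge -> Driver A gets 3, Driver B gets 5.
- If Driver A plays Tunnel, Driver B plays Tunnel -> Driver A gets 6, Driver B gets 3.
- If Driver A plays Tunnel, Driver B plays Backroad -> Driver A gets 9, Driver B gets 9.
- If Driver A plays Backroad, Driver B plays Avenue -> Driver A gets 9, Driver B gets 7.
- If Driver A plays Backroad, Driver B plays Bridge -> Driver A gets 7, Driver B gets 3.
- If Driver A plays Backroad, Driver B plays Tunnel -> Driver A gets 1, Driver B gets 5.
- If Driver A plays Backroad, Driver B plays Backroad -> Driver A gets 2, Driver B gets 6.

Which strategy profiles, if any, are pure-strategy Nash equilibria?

The pure Nash equilibria are (Tunnel, Backroad), (Backroad, Avenue).

(Highway, Avenue): Driver A can switch to Bridge (5 → 7). Not NE.
(Highway, Bridge): Driver B can switch to Avenue (1 → 7). Not NE.
(Highway, Tunnel): Driver A can switch to Bridge (7 → 9). Not NE.
(Highway, Backroad): Driver A can switch to Tunnel (8 → 9). Not NE.
(Avenue, Avenue): Driver A can switch to Highway (3 → 5). Not NE.
(Avenue, Bridge): Driver A can switch to Highway (2 → 8). Not NE.
(Avenue, Tunnel): Driver A can switch to Highway (5 → 7). Not NE.
(Avenue, Backroad): Driver A can switch to Highway (3 → 8). Not NE.
(Tunnel, Backroad): Driver A gets 9, best alternative 8; Driver B gets 9, best alternative 5. No profitable deviation — NE.
(Backroad, Avenue): Driver A gets 9, best alternative 7; Driver B gets 7, best alternative 6. No profitable deviation — NE.
(The remaining 10 profiles each have a profitable deviation by the same check.)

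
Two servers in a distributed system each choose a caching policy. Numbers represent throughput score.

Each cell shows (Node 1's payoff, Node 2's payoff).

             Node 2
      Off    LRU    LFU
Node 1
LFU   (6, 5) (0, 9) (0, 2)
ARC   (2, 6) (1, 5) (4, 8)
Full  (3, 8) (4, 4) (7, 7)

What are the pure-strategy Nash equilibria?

There is no pure-strategy Nash equilibrium.

(LFU, Off): Node 2 can switch to LRU (5 → 9). Not NE.
(LFU, LRU): Node 1 can switch to ARC (0 → 1). Not NE.
(LFU, LFU): Node 1 can switch to ARC (0 → 4). Not NE.
(ARC, Off): Node 1 can switch to LFU (2 → 6). Not NE.
(ARC, LRU): Node 1 can switch to Full (1 → 4). Not NE.
(ARC, LFU): Node 1 can switch to Full (4 → 7). Not NE.
(The remaining 3 profiles each have a profitable deviation by the same check.)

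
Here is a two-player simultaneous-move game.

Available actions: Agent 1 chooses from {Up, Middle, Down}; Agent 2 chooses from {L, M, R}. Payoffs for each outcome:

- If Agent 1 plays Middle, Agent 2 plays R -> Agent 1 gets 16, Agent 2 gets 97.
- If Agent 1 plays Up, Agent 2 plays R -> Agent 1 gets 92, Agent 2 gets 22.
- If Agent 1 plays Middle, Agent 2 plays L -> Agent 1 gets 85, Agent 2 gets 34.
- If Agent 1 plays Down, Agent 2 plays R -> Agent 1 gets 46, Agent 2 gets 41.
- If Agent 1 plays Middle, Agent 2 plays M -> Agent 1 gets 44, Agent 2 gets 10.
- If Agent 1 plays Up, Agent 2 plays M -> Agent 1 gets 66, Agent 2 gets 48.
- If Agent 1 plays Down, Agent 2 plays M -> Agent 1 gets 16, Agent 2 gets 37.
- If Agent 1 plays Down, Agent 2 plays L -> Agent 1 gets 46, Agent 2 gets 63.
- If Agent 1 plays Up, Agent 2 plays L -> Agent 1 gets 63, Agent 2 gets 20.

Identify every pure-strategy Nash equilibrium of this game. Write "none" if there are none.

(Up, L): Agent 1 can switch to Middle (63 → 85). Not NE.
(Up, M): Agent 1 gets 66, best alternative 44; Agent 2 gets 48, best alternative 22. No profitable deviation — NE.
(Up, R): Agent 2 can switch to M (22 → 48). Not NE.
(Middle, L): Agent 2 can switch to R (34 → 97). Not NE.
(Middle, M): Agent 1 can switch to Up (44 → 66). Not NE.
(Middle, R): Agent 1 can switch to Up (16 → 92). Not NE.
(Down, L): Agent 1 can switch to Up (46 → 63). Not NE.
(Down, M): Agent 1 can switch to Up (16 → 66). Not NE.
(Down, R): Agent 1 can switch to Up (46 → 92). Not NE.

The unique pure-strategy Nash equilibrium is (Up, M).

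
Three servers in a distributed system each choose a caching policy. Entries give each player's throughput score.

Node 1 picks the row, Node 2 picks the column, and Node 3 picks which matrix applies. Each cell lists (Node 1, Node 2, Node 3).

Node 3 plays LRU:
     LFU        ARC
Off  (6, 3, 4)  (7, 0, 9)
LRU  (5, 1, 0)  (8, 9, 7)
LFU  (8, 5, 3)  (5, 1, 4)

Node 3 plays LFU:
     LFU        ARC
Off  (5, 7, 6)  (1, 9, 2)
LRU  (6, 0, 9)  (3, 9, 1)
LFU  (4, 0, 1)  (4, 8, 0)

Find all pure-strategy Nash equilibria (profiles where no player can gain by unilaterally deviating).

(Off, LFU, LRU): Node 1 can switch to LFU (6 → 8). Not NE.
(Off, LFU, LFU): Node 1 can switch to LRU (5 → 6). Not NE.
(Off, ARC, LRU): Node 1 can switch to LRU (7 → 8). Not NE.
(Off, ARC, LFU): Node 1 can switch to LRU (1 → 3). Not NE.
(LRU, LFU, LRU): Node 1 can switch to Off (5 → 6). Not NE.
(LRU, LFU, LFU): Node 2 can switch to ARC (0 → 9). Not NE.
(LRU, ARC, LRU): Node 1 gets 8, best alternative 7; Node 2 gets 9, best alternative 1; Node 3 gets 7, best alternative 1. No profitable deviation — NE.
(LFU, LFU, LRU): Node 1 gets 8, best alternative 6; Node 2 gets 5, best alternative 1; Node 3 gets 3, best alternative 1. No profitable deviation — NE.
(The remaining 4 profiles each have a profitable deviation by the same check.)

(LRU, ARC, LRU) and (LFU, LFU, LRU)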